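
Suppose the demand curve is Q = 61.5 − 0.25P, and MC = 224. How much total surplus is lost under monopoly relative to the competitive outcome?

DWL = 15.125

Inverting demand: P = 246 − 4Q.
Under competition P = MC = 224, so Q = (246 − 224)/4 = 5.5.
Monopoly sets MR = MC: 246 − 8Q = 224 ⇒ Q = 2.75, P = 246 − 4·2.75 = 235.
DWL is the triangle between Q = 2.75 and Q = 5.5: ½·(5.5 − 2.75)·(235 − 224) = 15.125.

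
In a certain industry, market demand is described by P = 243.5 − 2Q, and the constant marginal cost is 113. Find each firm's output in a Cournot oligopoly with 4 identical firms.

In a 4-firm Cournot equilibrium, symmetry and the first-order condition give q = (243.5 − 113)/(10) = 13.05. So Q = 52.2 and P = 139.1.

q_i = 13.05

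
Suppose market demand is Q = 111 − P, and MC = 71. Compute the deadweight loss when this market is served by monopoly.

DWL = 200

Inverting demand: P = 111 − Q.
Perfect competition: P = MC = 71, so 111 − Q = 71 and Q = 40.
The monopolist equates marginal revenue to marginal cost: 111 − 2Q = 71, so Q = 20. From demand, P = 91.
DWL is the triangle between Q = 20 and Q = 40: ½·(40 − 20)·(91 − 71) = 200.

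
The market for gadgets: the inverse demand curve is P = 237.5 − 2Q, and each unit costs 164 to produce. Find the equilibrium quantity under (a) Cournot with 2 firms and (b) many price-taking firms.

Cournot: Q = 24.5; Competition: Q = 36.75

With 2 symmetric Cournot firms, each firm's FOC gives 237.5 − 6q = 164, so q = 12.25, Q = 2·12.25 = 24.5, and P = 188.5.
Under competition P = MC = 164, so Q = (237.5 − 164)/2 = 36.75.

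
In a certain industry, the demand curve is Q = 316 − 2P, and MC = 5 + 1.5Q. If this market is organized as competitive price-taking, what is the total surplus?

Inverting demand: P = 158 − 0.5Q.
Competitive equilibrium sets price equal to marginal cost: 158 − 0.5Q = 5 + 1.5Q, so Q = 76.5 and P = 119.75.
CS = ½·(158 − 119.75)·76.5 = 23409/16; PS = (119.75·76.5 − 5·76.5 − ½·1.5·76.5²) = 70227/16; TS = 5852.25.

TS = 5852.25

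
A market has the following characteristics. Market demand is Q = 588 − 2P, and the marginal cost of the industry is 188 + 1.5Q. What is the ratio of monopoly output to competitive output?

Inverting demand: P = 294 − 0.5Q.
A monopolist chooses Q where MR = MC. MR = 294 − Q; setting this equal to 188 + 1.5Q gives Q = 42.4 and P = 272.8.
Competitive equilibrium sets price equal to marginal cost: 294 − 0.5Q = 188 + 1.5Q, so Q = 53 and P = 267.5.
Ratio Q_m/Q_c = 42.4/53 = 0.8.

Q_m/Q_c = 0.8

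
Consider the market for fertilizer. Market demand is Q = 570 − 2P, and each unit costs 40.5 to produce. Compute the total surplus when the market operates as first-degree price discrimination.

Inverting demand: P = 285 − 0.5Q.
A perfectly discriminating monopolist sells every unit with P(Q) ≥ MC(Q), so output equals the competitive quantity Q = 489. Each buyer pays their reservation price, so CS = 0 and the firm captures all surplus.
TS = 59780.25 (equal to competitive TS).

TS = 59780.25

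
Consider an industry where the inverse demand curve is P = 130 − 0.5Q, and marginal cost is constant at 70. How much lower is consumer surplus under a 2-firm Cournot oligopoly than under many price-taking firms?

CS falls by 2000

Under competition P = MC = 70, so Q = (130 − 70)/0.5 = 120.
CS = ½·(130 − 70)·120 = 3600.
Cournot with 2 identical firms: the symmetric best-response condition is 130 − 1.5q = 70. Each firm produces q = 40, total output Q = 80, price P = 90.
CS = ½·(130 − 90)·80 = 1600.
Change in consumer surplus: 1600 − 3600 = −2000.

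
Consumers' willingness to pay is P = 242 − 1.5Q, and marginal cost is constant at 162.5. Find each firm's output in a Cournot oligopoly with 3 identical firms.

With 3 symmetric Cournot firms, each firm's FOC gives 242 − 6q = 162.5, so q = 13.25, Q = 3·13.25 = 39.75, and P = 182.375.

q_i = 13.25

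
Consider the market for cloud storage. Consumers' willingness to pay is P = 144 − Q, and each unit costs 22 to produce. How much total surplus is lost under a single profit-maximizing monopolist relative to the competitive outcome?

Under competition P = MC = 22, so Q = (144 − 22)/1 = 122.
A monopolist chooses Q where MR = MC. MR = 144 − 2Q; setting this equal to 22 gives Q = 61 and P = 83.
DWL is the triangle between Q = 61 and Q = 122: ½·(122 − 61)·(83 − 22) = 1860.5.

DWL = 1860.5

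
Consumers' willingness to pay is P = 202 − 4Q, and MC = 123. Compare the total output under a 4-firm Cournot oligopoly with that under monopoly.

In a 4-firm Cournot equilibrium, symmetry and the first-order condition give q = (202 − 123)/(20) = 3.95. So Q = 15.8 and P = 138.8.
A monopolist chooses Q where MR = MC. MR = 202 − 8Q; setting this equal to 123 gives Q = 9.875 and P = 162.5.

Cournot: Q = 15.8; Monopoly: Q = 9.875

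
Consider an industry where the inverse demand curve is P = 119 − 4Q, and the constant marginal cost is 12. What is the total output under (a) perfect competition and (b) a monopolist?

Perfect competition: P = MC = 12, so 119 − 4Q = 12 and Q = 26.75.
Monopoly sets MR = MC: 119 − 8Q = 12 ⇒ Q = 13.375, P = 119 − 4·13.375 = 65.5.

Competition: Q = 26.75; Monopoly: Q = 13.375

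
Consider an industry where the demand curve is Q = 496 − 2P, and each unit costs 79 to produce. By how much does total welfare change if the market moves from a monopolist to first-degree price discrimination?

TS rises by 7140.25

Inverting demand: P = 248 − 0.5Q.
Monopoly sets MR = MC: 248 − Q = 79 ⇒ Q = 169, P = 248 − 0.5·169 = 163.5.
CS = ½·(248 − 163.5)·169 = 7140.25; PS = (163.5 − 79)·169 = 14280.5; TS = 21420.75.
With perfect price discrimination, output is the efficient level Q = 338 (where demand meets MC), but every buyer pays their willingness to pay: CS = 0 and PS = total surplus.
TS = 28561 (equal to competitive TS).
Change in total welfare: 28561 − 21420.75 = 7140.25.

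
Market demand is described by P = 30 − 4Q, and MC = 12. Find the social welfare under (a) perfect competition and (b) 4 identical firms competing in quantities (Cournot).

Perfect competition: P = MC = 12, so 30 − 4Q = 12 and Q = 4.5.
CS = ½·(30 − 12)·4.5 = 40.5; PS = (12 − 12)·4.5 = 0; TS = 40.5.
With 4 symmetric Cournot firms, each firm's FOC gives 30 − 20q = 12, so q = 0.9, Q = 4·0.9 = 3.6, and P = 15.6.
CS = ½·(30 − 15.6)·3.6 = 25.92; PS = (15.6 − 12)·3.6 = 12.96; TS = 38.88.

Competition: TS = 40.5; Cournot: TS = 38.88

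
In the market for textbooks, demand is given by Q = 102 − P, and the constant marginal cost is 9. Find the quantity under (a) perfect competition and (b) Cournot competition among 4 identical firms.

Inverting demand: P = 102 − Q.
Competitive firms price at marginal cost: P = 9, giving Q = 93.
With 4 symmetric Cournot firms, each firm's FOC gives 102 − 5q = 9, so q = 18.6, Q = 4·18.6 = 74.4, and P = 27.6.

Competition: Q = 93; Cournot: Q = 74.4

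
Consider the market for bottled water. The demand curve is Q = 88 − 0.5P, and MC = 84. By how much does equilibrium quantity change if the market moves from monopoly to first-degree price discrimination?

Q rises by 23

Inverting demand: P = 176 − 2Q.
The monopolist equates marginal revenue to marginal cost: 176 − 4Q = 84, so Q = 23. From demand, P = 130.
A perfectly discriminating monopolist sells every unit with P(Q) ≥ MC(Q), so output equals the competitive quantity Q = 46. Each buyer pays their reservation price, so CS = 0 and the firm captures all surplus.
Change in equilibrium quantity: 46 − 23 = 23.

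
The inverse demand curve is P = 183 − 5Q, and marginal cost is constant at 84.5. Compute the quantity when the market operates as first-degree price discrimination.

A perfectly discriminating monopolist sells every unit with P(Q) ≥ MC(Q), so output equals the competitive quantity Q = 19.7. Each buyer pays their reservation price, so CS = 0 and the firm captures all surplus.

Q = 19.7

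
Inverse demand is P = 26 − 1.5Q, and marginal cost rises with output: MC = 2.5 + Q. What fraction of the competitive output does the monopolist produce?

Q_m/Q_c = 0.625

A monopolist chooses Q where MR = MC. MR = 26 − 3Q; setting this equal to 2.5 + Q gives Q = 5.875 and P = 275/16.
Competitive equilibrium sets price equal to marginal cost: 26 − 1.5Q = 2.5 + Q, so Q = 9.4 and P = 11.9.
Ratio Q_m/Q_c = 5.875/9.4 = 0.625.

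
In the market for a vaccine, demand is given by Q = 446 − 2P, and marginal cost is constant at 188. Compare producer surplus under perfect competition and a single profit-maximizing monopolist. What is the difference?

Producer surplus rises by 612.5

Inverting demand: P = 223 − 0.5Q.
Perfect competition: P = MC = 188, so 223 − 0.5Q = 188 and Q = 70.
PS = (188 − 188)·70 = 0.
The monopolist equates marginal revenue to marginal cost: 223 − Q = 188, so Q = 35. From demand, P = 205.5.
PS = (205.5 − 188)·35 = 612.5.
Change in producer surplus: 612.5 − 0 = 612.5.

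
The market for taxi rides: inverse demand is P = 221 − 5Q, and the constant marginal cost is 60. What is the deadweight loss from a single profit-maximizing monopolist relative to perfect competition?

Under competition P = MC = 60, so Q = (221 − 60)/5 = 32.2.
The monopolist equates marginal revenue to marginal cost: 221 − 10Q = 60, so Q = 16.1. From demand, P = 140.5.
DWL is the triangle between Q = 16.1 and Q = 32.2: ½·(32.2 − 16.1)·(140.5 − 60) = 648.025.

DWL = 648.025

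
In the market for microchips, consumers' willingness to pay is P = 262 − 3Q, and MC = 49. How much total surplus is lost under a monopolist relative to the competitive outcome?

DWL = 1890.375

Competitive firms price at marginal cost: P = 49, giving Q = 71.
Monopoly sets MR = MC: 262 − 6Q = 49 ⇒ Q = 35.5, P = 262 − 3·35.5 = 155.5.
DWL is the triangle between Q = 35.5 and Q = 71: ½·(71 − 35.5)·(155.5 − 49) = 1890.375.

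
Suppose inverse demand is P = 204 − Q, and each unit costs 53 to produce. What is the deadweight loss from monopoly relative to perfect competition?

Perfect competition: P = MC = 53, so 204 − Q = 53 and Q = 151.
The monopolist equates marginal revenue to marginal cost: 204 − 2Q = 53, so Q = 75.5. From demand, P = 128.5.
DWL is the triangle between Q = 75.5 and Q = 151: ½·(151 − 75.5)·(128.5 − 53) = 2850.125.

DWL = 2850.125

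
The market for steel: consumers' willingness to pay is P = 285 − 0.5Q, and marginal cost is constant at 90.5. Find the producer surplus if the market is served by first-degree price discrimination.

PS = 37830.25

With perfect price discrimination, output is the efficient level Q = 389 (where demand meets MC), but every buyer pays their willingness to pay: CS = 0 and PS = total surplus.
PS = ½·(285 − 90.5)·389 = 37830.25.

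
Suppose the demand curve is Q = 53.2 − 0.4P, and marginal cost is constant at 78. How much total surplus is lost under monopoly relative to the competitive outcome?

Inverting demand: P = 133 − 2.5Q.
Competitive firms price at marginal cost: P = 78, giving Q = 22.
Monopoly sets MR = MC: 133 − 5Q = 78 ⇒ Q = 11, P = 133 − 2.5·11 = 105.5.
DWL is the triangle between Q = 11 and Q = 22: ½·(22 − 11)·(105.5 − 78) = 151.25.

DWL = 151.25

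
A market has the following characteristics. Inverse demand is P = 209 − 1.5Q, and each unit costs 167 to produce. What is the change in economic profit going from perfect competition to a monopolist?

π rises by 294

Under competition P = MC = 167, so Q = (209 − 167)/1.5 = 28.
Profit = (167 − 167)·28 = 0.
Monopoly sets MR = MC: 209 − 3Q = 167 ⇒ Q = 14, P = 209 − 1.5·14 = 188.
Profit = (188 − 167)·14 = 294.
Change in economic profit: 294 − 0 = 294.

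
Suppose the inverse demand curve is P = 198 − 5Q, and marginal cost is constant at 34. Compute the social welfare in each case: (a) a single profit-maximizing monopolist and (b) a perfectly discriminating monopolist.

Monopoly: TS = 2017.2; Perfect PD: TS = 2689.6

Monopoly sets MR = MC: 198 − 10Q = 34 ⇒ Q = 16.4, P = 198 − 5·16.4 = 116.
CS = ½·(198 − 116)·16.4 = 672.4; PS = (116 − 34)·16.4 = 1344.8; TS = 2017.2.
With perfect price discrimination, output is the efficient level Q = 32.8 (where demand meets MC), but every buyer pays their willingness to pay: CS = 0 and PS = total surplus.
TS = 2689.6 (equal to competitive TS).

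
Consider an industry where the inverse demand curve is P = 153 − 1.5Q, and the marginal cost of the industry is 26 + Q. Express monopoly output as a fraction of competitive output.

The monopolist equates marginal revenue to marginal cost: 153 − 3Q = 26 + Q, so Q = 31.75. From demand, P = 105.375.
Competitive equilibrium sets price equal to marginal cost: 153 − 1.5Q = 26 + Q, so Q = 50.8 and P = 76.8.
Ratio Q_m/Q_c = 31.75/50.8 = 0.625.

Q_m/Q_c = 0.625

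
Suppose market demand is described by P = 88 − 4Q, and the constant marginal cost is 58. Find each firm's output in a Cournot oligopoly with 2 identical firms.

q_i = 2.5

Cournot with 2 identical firms: the symmetric best-response condition is 88 − 12q = 58. Each firm produces q = 2.5, total output Q = 5, price P = 68.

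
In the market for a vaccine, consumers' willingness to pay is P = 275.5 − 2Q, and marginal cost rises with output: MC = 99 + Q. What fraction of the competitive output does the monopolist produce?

The monopolist equates marginal revenue to marginal cost: 275.5 − 4Q = 99 + Q, so Q = 35.3. From demand, P = 204.9.
Under competition P = MC: 275.5 − 2Q = 99 + Q ⇒ Q = 353/6, P = 947/6.
Ratio Q_m/Q_c = 35.3/(353/6) = 0.6.

Q_m/Q_c = 0.6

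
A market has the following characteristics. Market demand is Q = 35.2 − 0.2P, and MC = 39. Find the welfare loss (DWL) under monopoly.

DWL = 469.225

Inverting demand: P = 176 − 5Q.
Competitive firms price at marginal cost: P = 39, giving Q = 27.4.
The monopolist equates marginal revenue to marginal cost: 176 − 10Q = 39, so Q = 13.7. From demand, P = 107.5.
DWL is the triangle between Q = 13.7 and Q = 27.4: ½·(27.4 − 13.7)·(107.5 − 39) = 469.225.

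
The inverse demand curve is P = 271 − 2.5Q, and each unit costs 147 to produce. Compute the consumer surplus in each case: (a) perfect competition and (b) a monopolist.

Under competition P = MC = 147, so Q = (271 − 147)/2.5 = 49.6.
CS = ½·(271 − 147)·49.6 = 3075.2.
A monopolist chooses Q where MR = MC. MR = 271 − 5Q; setting this equal to 147 gives Q = 24.8 and P = 209.
CS = ½·(271 − 209)·24.8 = 768.8.

Competition: CS = 3075.2; Monopoly: CS = 768.8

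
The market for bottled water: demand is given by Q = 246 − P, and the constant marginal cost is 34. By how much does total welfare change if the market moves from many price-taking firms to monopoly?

TS falls by 5618

Inverting demand: P = 246 − Q.
Perfect competition: P = MC = 34, so 246 − Q = 34 and Q = 212.
CS = ½·(246 − 34)·212 = 22472; PS = (34 − 34)·212 = 0; TS = 22472.
The monopolist equates marginal revenue to marginal cost: 246 − 2Q = 34, so Q = 106. From demand, P = 140.
CS = ½·(246 − 140)·106 = 5618; PS = (140 − 34)·106 = 11236; TS = 16854.
Change in total welfare: 16854 − 22472 = −5618.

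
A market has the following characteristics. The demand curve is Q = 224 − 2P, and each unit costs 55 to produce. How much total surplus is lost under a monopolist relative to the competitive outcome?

DWL = 812.25

Inverting demand: P = 112 − 0.5Q.
Competitive firms price at marginal cost: P = 55, giving Q = 114.
A monopolist chooses Q where MR = MC. MR = 112 − Q; setting this equal to 55 gives Q = 57 and P = 83.5.
DWL is the triangle between Q = 57 and Q = 114: ½·(114 − 57)·(83.5 − 55) = 812.25.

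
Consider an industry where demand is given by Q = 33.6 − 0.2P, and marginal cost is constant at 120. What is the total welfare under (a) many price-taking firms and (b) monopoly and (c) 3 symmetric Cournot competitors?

Competition: TS = 230.4; Monopoly: TS = 172.8; Cournot: TS = 216

Inverting demand: P = 168 − 5Q.
Under competition P = MC = 120, so Q = (168 − 120)/5 = 9.6.
CS = ½·(168 − 120)·9.6 = 230.4; PS = (120 − 120)·9.6 = 0; TS = 230.4.
The monopolist equates marginal revenue to marginal cost: 168 − 10Q = 120, so Q = 4.8. From demand, P = 144.
CS = ½·(168 − 144)·4.8 = 57.6; PS = (144 − 120)·4.8 = 115.2; TS = 172.8.
In a 3-firm Cournot equilibrium, symmetry and the first-order condition give q = (168 − 120)/(20) = 2.4. So Q = 7.2 and P = 132.
CS = ½·(168 − 132)·7.2 = 129.6; PS = (132 − 120)·7.2 = 86.4; TS = 216.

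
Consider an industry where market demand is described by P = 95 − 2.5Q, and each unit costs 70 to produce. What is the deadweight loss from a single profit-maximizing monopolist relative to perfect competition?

Under competition P = MC = 70, so Q = (95 − 70)/2.5 = 10.
The monopolist equates marginal revenue to marginal cost: 95 − 5Q = 70, so Q = 5. From demand, P = 82.5.
DWL is the triangle between Q = 5 and Q = 10: ½·(10 − 5)·(82.5 − 70) = 31.25.

DWL = 31.25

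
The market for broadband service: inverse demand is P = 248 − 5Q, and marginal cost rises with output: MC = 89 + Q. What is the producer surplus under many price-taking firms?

PS = 351.125

Competitive equilibrium sets price equal to marginal cost: 248 − 5Q = 89 + Q, so Q = 26.5 and P = 115.5.
PS = P·Q − VC(Q) = 115.5·26.5 − (89·26.5 + ½·1·26.5²) = 351.125.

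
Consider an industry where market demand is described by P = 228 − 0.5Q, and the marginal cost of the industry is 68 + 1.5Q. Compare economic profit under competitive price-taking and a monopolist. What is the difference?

Competitive equilibrium sets price equal to marginal cost: 228 − 0.5Q = 68 + 1.5Q, so Q = 80 and P = 188.
Profit = 188·80 − (68·80 + ½·1.5·80²) = 4800.
The monopolist equates marginal revenue to marginal cost: 228 − Q = 68 + 1.5Q, so Q = 64. From demand, P = 196.
Profit = 196·64 − (68·64 + ½·1.5·64²) = 5120.
Change in economic profit: 5120 − 4800 = 320.

Economic profit rises by 320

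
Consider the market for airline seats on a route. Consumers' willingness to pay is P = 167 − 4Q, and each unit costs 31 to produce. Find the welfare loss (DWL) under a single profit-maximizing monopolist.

Competitive firms price at marginal cost: P = 31, giving Q = 34.
Monopoly sets MR = MC: 167 − 8Q = 31 ⇒ Q = 17, P = 167 − 4·17 = 99.
DWL is the triangle between Q = 17 and Q = 34: ½·(34 − 17)·(99 − 31) = 578.

DWL = 578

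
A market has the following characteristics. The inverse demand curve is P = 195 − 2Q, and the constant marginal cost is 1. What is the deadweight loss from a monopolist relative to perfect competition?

Perfect competition: P = MC = 1, so 195 − 2Q = 1 and Q = 97.
Monopoly sets MR = MC: 195 − 4Q = 1 ⇒ Q = 48.5, P = 195 − 2·48.5 = 98.
DWL is the triangle between Q = 48.5 and Q = 97: ½·(97 − 48.5)·(98 − 1) = 2352.25.

DWL = 2352.25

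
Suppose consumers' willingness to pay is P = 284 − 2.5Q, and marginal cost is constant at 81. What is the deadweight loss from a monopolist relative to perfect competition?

Competitive firms price at marginal cost: P = 81, giving Q = 81.2.
A monopolist chooses Q where MR = MC. MR = 284 − 5Q; setting this equal to 81 gives Q = 40.6 and P = 182.5.
DWL is the triangle between Q = 40.6 and Q = 81.2: ½·(81.2 − 40.6)·(182.5 − 81) = 2060.45.

DWL = 2060.45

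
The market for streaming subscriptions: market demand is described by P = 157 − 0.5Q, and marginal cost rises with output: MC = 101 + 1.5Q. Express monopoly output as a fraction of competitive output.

Monopoly sets MR = MC: 157 − Q = 101 + 1.5Q ⇒ Q = 22.4, P = 157 − 0.5·22.4 = 145.8.
Competitive equilibrium sets price equal to marginal cost: 157 − 0.5Q = 101 + 1.5Q, so Q = 28 and P = 143.
Ratio Q_m/Q_c = 22.4/28 = 0.8.

Q_m/Q_c = 0.8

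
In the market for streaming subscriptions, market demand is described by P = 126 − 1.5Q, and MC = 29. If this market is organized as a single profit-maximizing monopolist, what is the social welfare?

TS = 2352.25

The monopolist equates marginal revenue to marginal cost: 126 − 3Q = 29, so Q = 97/3. From demand, P = 77.5.
CS = ½·(126 − 77.5)·97/3 = 9409/12; PS = (77.5 − 29)·97/3 = 9409/6; TS = 2352.25.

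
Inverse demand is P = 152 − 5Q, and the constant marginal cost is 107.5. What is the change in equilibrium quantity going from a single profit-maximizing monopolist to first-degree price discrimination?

Monopoly sets MR = MC: 152 − 10Q = 107.5 ⇒ Q = 4.45, P = 152 − 5·4.45 = 129.75.
With perfect price discrimination, output is the efficient level Q = 8.9 (where demand meets MC), but every buyer pays their willingness to pay: CS = 0 and PS = total surplus.
Change in equilibrium quantity: 8.9 − 4.45 = 4.45.

Q rises by 4.45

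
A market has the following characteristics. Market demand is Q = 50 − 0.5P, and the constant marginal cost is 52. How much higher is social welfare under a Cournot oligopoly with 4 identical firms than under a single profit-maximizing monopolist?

Inverting demand: P = 100 − 2Q.
Monopoly sets MR = MC: 100 − 4Q = 52 ⇒ Q = 12, P = 100 − 2·12 = 76.
CS = ½·(100 − 76)·12 = 144; PS = (76 − 52)·12 = 288; TS = 432.
Cournot with 4 identical firms: the symmetric best-response condition is 100 − 10q = 52. Each firm produces q = 4.8, total output Q = 19.2, price P = 61.6.
CS = ½·(100 − 61.6)·19.2 = 368.64; PS = (61.6 − 52)·19.2 = 184.32; TS = 552.96.
Change in social welfare: 552.96 − 432 = 120.96.

TS rises by 120.96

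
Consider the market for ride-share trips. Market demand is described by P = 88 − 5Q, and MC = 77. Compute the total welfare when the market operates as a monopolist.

Monopoly sets MR = MC: 88 − 10Q = 77 ⇒ Q = 1.1, P = 88 − 5·1.1 = 82.5.
CS = ½·(88 − 82.5)·1.1 = 3.025; PS = (82.5 − 77)·1.1 = 6.05; TS = 9.075.

TS = 9.075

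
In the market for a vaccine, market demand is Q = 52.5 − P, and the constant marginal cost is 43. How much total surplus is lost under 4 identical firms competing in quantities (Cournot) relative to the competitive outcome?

DWL = 1.805

Inverting demand: P = 52.5 − Q.
Perfect competition: P = MC = 43, so 52.5 − Q = 43 and Q = 9.5.
In a 4-firm Cournot equilibrium, symmetry and the first-order condition give q = (52.5 − 43)/(5) = 1.9. So Q = 7.6 and P = 44.9.
DWL is the triangle between Q = 7.6 and Q = 9.5: ½·(9.5 − 7.6)·(44.9 − 43) = 1.805.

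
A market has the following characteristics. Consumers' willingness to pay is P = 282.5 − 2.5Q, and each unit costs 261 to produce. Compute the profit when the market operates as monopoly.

Monopoly sets MR = MC: 282.5 − 5Q = 261 ⇒ Q = 4.3, P = 282.5 − 2.5·4.3 = 271.75.
Profit = (271.75 − 261)·4.3 = 46.225.

Profit = 46.225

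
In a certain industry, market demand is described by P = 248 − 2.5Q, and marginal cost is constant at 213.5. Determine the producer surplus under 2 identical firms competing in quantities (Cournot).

With 2 symmetric Cournot firms, each firm's FOC gives 248 − 7.5q = 213.5, so q = 4.6, Q = 2·4.6 = 9.2, and P = 225.
PS = (225 − 213.5)·9.2 = 105.8.

PS = 105.8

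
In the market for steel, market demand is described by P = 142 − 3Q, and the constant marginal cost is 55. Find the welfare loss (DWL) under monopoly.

Competitive firms price at marginal cost: P = 55, giving Q = 29.
Monopoly sets MR = MC: 142 − 6Q = 55 ⇒ Q = 14.5, P = 142 − 3·14.5 = 98.5.
DWL is the triangle between Q = 14.5 and Q = 29: ½·(29 − 14.5)·(98.5 − 55) = 315.375.

DWL = 315.375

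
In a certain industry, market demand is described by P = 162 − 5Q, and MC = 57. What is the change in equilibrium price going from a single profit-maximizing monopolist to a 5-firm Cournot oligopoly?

P falls by 35

A monopolist chooses Q where MR = MC. MR = 162 − 10Q; setting this equal to 57 gives Q = 10.5 and P = 109.5.
With 5 symmetric Cournot firms, each firm's FOC gives 162 − 30q = 57, so q = 3.5, Q = 5·3.5 = 17.5, and P = 74.5.
Change in equilibrium price: 74.5 − 109.5 = −35.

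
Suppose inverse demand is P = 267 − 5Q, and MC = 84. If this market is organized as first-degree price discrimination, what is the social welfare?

TS = 3348.9

A perfectly discriminating monopolist sells every unit with P(Q) ≥ MC(Q), so output equals the competitive quantity Q = 36.6. Each buyer pays their reservation price, so CS = 0 and the firm captures all surplus.
TS = 3348.9 (equal to competitive TS).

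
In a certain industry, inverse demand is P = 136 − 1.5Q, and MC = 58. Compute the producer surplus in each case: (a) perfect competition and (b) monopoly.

Competitive firms price at marginal cost: P = 58, giving Q = 52.
PS = (58 − 58)·52 = 0.
Monopoly sets MR = MC: 136 − 3Q = 58 ⇒ Q = 26, P = 136 − 1.5·26 = 97.
PS = (97 − 58)·26 = 1014.

Competition: PS = 0; Monopoly: PS = 1014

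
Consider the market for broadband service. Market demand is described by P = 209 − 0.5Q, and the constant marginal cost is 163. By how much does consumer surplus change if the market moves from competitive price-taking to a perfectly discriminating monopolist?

Competitive firms price at marginal cost: P = 163, giving Q = 92.
CS = ½·(209 − 163)·92 = 2116.
A perfectly discriminating monopolist sells every unit with P(Q) ≥ MC(Q), so output equals the competitive quantity Q = 92. Each buyer pays their reservation price, so CS = 0 and the firm captures all surplus.
CS = 0.
Change in consumer surplus: 0 − 2116 = −2116.

Consumer surplus falls by 2116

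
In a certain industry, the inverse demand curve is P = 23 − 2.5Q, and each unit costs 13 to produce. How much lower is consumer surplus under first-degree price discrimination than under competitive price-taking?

Under competition P = MC = 13, so Q = (23 − 13)/2.5 = 4.
CS = ½·(23 − 13)·4 = 20.
Under first-degree price discrimination the firm charges each unit its demand price and produces up to where P = MC, i.e. Q = 4. Consumer surplus is zero; producer surplus equals total surplus.
CS = 0.
Change in consumer surplus: 0 − 20 = −20.

Consumer surplus falls by 20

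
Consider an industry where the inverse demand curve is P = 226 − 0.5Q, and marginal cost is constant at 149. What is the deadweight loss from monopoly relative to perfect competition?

DWL = 1482.25

Competitive firms price at marginal cost: P = 149, giving Q = 154.
A monopolist chooses Q where MR = MC. MR = 226 − Q; setting this equal to 149 gives Q = 77 and P = 187.5.
DWL is the triangle between Q = 77 and Q = 154: ½·(154 − 77)·(187.5 − 149) = 1482.25.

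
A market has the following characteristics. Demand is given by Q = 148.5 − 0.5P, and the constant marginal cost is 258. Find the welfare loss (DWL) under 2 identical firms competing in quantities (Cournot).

Inverting demand: P = 297 − 2Q.
Perfect competition: P = MC = 258, so 297 − 2Q = 258 and Q = 19.5.
With 2 symmetric Cournot firms, each firm's FOC gives 297 − 6q = 258, so q = 6.5, Q = 2·6.5 = 13, and P = 271.
DWL is the triangle between Q = 13 and Q = 19.5: ½·(19.5 − 13)·(271 − 258) = 42.25.

DWL = 42.25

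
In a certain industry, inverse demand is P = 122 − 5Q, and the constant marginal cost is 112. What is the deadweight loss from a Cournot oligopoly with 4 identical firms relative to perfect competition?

DWL = 0.4

Competitive firms price at marginal cost: P = 112, giving Q = 2.
In a 4-firm Cournot equilibrium, symmetry and the first-order condition give q = (122 − 112)/(25) = 0.4. So Q = 1.6 and P = 114.
DWL is the triangle between Q = 1.6 and Q = 2: ½·(2 − 1.6)·(114 − 112) = 0.4.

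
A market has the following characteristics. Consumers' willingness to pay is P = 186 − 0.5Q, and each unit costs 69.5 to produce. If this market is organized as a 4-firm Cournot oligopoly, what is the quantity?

Q = 186.4

With 4 symmetric Cournot firms, each firm's FOC gives 186 − 2.5q = 69.5, so q = 46.6, Q = 4·46.6 = 186.4, and P = 92.8.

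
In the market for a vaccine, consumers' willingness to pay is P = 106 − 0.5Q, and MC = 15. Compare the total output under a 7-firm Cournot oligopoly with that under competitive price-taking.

Cournot: Q = 159.25; Competition: Q = 182

Cournot with 7 identical firms: the symmetric best-response condition is 106 − 4q = 15. Each firm produces q = 22.75, total output Q = 159.25, price P = 26.375.
Under competition P = MC = 15, so Q = (106 − 15)/0.5 = 182.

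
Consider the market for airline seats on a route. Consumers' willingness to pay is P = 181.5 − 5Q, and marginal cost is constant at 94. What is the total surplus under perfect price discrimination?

TS = 765.625

Under first-degree price discrimination the firm charges each unit its demand price and produces up to where P = MC, i.e. Q = 17.5. Consumer surplus is zero; producer surplus equals total surplus.
TS = 765.625 (equal to competitive TS).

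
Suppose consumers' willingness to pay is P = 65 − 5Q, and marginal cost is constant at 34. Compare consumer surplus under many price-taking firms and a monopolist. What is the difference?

CS falls by 72.075

Perfect competition: P = MC = 34, so 65 − 5Q = 34 and Q = 6.2.
CS = ½·(65 − 34)·6.2 = 96.1.
The monopolist equates marginal revenue to marginal cost: 65 − 10Q = 34, so Q = 3.1. From demand, P = 49.5.
CS = ½·(65 − 49.5)·3.1 = 24.025.
Change in consumer surplus: 24.025 − 96.1 = −72.075.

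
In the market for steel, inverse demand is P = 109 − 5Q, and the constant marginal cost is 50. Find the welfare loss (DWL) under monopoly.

Competitive firms price at marginal cost: P = 50, giving Q = 11.8.
Monopoly sets MR = MC: 109 − 10Q = 50 ⇒ Q = 5.9, P = 109 − 5·5.9 = 79.5.
DWL is the triangle between Q = 5.9 and Q = 11.8: ½·(11.8 − 5.9)·(79.5 − 50) = 87.025.

DWL = 87.025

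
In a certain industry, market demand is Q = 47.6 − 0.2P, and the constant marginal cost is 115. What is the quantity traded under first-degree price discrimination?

Inverting demand: P = 238 − 5Q.
A perfectly discriminating monopolist sells every unit with P(Q) ≥ MC(Q), so output equals the competitive quantity Q = 24.6. Each buyer pays their reservation price, so CS = 0 and the firm captures all surplus.

Q = 24.6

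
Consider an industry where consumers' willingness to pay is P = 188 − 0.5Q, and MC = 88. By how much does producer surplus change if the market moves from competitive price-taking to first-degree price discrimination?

Producer surplus rises by 10000

Perfect competition: P = MC = 88, so 188 − 0.5Q = 88 and Q = 200.
PS = (88 − 88)·200 = 0.
With perfect price discrimination, output is the efficient level Q = 200 (where demand meets MC), but every buyer pays their willingness to pay: CS = 0 and PS = total surplus.
PS = ½·(188 − 88)·200 = 10000.
Change in producer surplus: 10000 − 0 = 10000.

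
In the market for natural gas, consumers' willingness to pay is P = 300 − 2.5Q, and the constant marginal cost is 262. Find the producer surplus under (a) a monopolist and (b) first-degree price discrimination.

Monopoly sets MR = MC: 300 − 5Q = 262 ⇒ Q = 7.6, P = 300 − 2.5·7.6 = 281.
PS = (281 − 262)·7.6 = 144.4.
A perfectly discriminating monopolist sells every unit with P(Q) ≥ MC(Q), so output equals the competitive quantity Q = 15.2. Each buyer pays their reservation price, so CS = 0 and the firm captures all surplus.
PS = ½·(300 − 262)·15.2 = 288.8.

Monopoly: PS = 144.4; Perfect PD: PS = 288.8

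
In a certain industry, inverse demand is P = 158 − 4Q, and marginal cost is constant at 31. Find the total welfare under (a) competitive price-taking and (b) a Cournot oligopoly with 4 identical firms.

Under competition P = MC = 31, so Q = (158 − 31)/4 = 31.75.
CS = ½·(158 − 31)·31.75 = 2016.125; PS = (31 − 31)·31.75 = 0; TS = 2016.125.
With 4 symmetric Cournot firms, each firm's FOC gives 158 − 20q = 31, so q = 6.35, Q = 4·6.35 = 25.4, and P = 56.4.
CS = ½·(158 − 56.4)·25.4 = 1290.32; PS = (56.4 − 31)·25.4 = 645.16; TS = 1935.48.

Competition: TS = 2016.125; Cournot: TS = 1935.48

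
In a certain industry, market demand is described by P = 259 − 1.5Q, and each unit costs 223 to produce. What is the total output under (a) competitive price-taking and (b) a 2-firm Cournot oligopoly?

Under competition P = MC = 223, so Q = (259 − 223)/1.5 = 24.
In a 2-firm Cournot equilibrium, symmetry and the first-order condition give q = (259 − 223)/(4.5) = 8. So Q = 16 and P = 235.

Competition: Q = 24; Cournot: Q = 16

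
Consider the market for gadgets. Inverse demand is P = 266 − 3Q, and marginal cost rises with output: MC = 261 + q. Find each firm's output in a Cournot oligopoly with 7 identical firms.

q_i = 0.2

With 7 symmetric Cournot firms, each firm's FOC gives 266 − 24q = 261 + q, so q = 0.2, Q = 7·0.2 = 1.4, and P = 261.8.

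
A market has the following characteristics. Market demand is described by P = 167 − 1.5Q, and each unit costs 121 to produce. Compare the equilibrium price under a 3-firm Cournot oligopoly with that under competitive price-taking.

In a 3-firm Cournot equilibrium, symmetry and the first-order condition give q = (167 − 121)/(6) = 23/3. So Q = 23 and P = 132.5.
Under competition P = MC = 121, so Q = (167 − 121)/1.5 = 92/3.

Cournot: P = 132.5; Competition: P = 121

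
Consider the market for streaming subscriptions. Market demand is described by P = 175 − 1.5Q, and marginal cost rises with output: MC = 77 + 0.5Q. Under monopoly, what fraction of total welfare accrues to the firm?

PS/TS = 0.7

The monopolist equates marginal revenue to marginal cost: 175 − 3Q = 77 + 0.5Q, so Q = 28. From demand, P = 133.
CS = ½·(175 − 133)·28 = 588.
PS = P·Q − VC(Q) = 133·28 − (77·28 + ½·0.5·28²) = 1372.
Share captured = PS/TS = 1372/1960 = 0.7.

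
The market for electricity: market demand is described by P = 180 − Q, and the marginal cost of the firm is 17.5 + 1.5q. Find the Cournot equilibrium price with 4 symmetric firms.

P = 80

Cournot with 4 identical firms: the symmetric best-response condition is 180 − 5q = 17.5 + 1.5q. Each firm produces q = 25, total output Q = 100, price P = 80.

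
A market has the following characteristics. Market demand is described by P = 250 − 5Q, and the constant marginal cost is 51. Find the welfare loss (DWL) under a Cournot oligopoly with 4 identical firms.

DWL = 158.404

Under competition P = MC = 51, so Q = (250 − 51)/5 = 39.8.
In a 4-firm Cournot equilibrium, symmetry and the first-order condition give q = (250 − 51)/(25) = 7.96. So Q = 31.84 and P = 90.8.
DWL is the triangle between Q = 31.84 and Q = 39.8: ½·(39.8 − 31.84)·(90.8 − 51) = 158.404.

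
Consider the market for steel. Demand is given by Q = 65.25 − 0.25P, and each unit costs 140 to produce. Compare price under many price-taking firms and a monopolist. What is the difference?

P rises by 60.5

Inverting demand: P = 261 − 4Q.
Perfect competition: P = MC = 140, so 261 − 4Q = 140 and Q = 30.25.
The monopolist equates marginal revenue to marginal cost: 261 − 8Q = 140, so Q = 15.125. From demand, P = 200.5.
Change in price: 200.5 − 140 = 60.5.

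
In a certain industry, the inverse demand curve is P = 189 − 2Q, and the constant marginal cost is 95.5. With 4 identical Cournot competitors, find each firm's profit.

π_i = 174.845

In a 4-firm Cournot equilibrium, symmetry and the first-order condition give q = (189 − 95.5)/(10) = 9.35. So Q = 37.4 and P = 114.2.
Each firm's profit = (114.2 − 95.5)·9.35 = 174.845.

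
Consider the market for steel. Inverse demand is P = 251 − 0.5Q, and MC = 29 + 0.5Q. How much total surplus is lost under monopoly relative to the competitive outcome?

Competitive equilibrium sets price equal to marginal cost: 251 − 0.5Q = 29 + 0.5Q, so Q = 222 and P = 140.
A monopolist chooses Q where MR = MC. MR = 251 − Q; setting this equal to 29 + 0.5Q gives Q = 148 and P = 177.
CS = ½·(251 − 140)·222 = 12321; PS = (140·222 − 29·222 − ½·0.5·222²) = 12321; TS = 24642.
CS = ½·(251 − 177)·148 = 5476; PS = (177·148 − 29·148 − ½·0.5·148²) = 16428; TS = 21904.
DWL = 24642 − 21904 = 2738.

DWL = 2738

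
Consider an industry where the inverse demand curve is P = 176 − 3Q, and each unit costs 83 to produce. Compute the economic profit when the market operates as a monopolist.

A monopolist chooses Q where MR = MC. MR = 176 − 6Q; setting this equal to 83 gives Q = 15.5 and P = 129.5.
Profit = (129.5 − 83)·15.5 = 720.75.

Profit = 720.75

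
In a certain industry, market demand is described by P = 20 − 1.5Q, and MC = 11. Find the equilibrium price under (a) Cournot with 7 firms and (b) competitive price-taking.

Cournot with 7 identical firms: the symmetric best-response condition is 20 − 12q = 11. Each firm produces q = 0.75, total output Q = 5.25, price P = 12.125.
Perfect competition: P = MC = 11, so 20 − 1.5Q = 11 and Q = 6.

Cournot: P = 12.125; Competition: P = 11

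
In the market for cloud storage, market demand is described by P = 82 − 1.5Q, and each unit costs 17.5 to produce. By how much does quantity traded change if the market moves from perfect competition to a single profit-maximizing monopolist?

Q falls by 21.5

Competitive firms price at marginal cost: P = 17.5, giving Q = 43.
The monopolist equates marginal revenue to marginal cost: 82 − 3Q = 17.5, so Q = 21.5. From demand, P = 49.75.
Change in quantity traded: 21.5 − 43 = −21.5.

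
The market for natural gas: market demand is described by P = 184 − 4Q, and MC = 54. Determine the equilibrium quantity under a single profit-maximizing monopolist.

Q = 16.25

Monopoly sets MR = MC: 184 − 8Q = 54 ⇒ Q = 16.25, P = 184 − 4·16.25 = 119.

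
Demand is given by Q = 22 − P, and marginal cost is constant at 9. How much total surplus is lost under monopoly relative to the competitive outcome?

DWL = 21.125

Inverting demand: P = 22 − Q.
Perfect competition: P = MC = 9, so 22 − Q = 9 and Q = 13.
A monopolist chooses Q where MR = MC. MR = 22 − 2Q; setting this equal to 9 gives Q = 6.5 and P = 15.5.
DWL is the triangle between Q = 6.5 and Q = 13: ½·(13 − 6.5)·(15.5 − 9) = 21.125.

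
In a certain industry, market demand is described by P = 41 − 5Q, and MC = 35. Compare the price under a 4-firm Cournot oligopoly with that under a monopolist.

Cournot with 4 identical firms: the symmetric best-response condition is 41 − 25q = 35. Each firm produces q = 0.24, total output Q = 0.96, price P = 36.2.
A monopolist chooses Q where MR = MC. MR = 41 − 10Q; setting this equal to 35 gives Q = 0.6 and P = 38.

Cournot: P = 36.2; Monopoly: P = 38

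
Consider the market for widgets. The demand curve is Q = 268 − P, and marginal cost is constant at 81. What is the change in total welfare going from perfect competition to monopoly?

TS falls by 4371.125

Inverting demand: P = 268 − Q.
Competitive firms price at marginal cost: P = 81, giving Q = 187.
CS = ½·(268 − 81)·187 = 17484.5; PS = (81 − 81)·187 = 0; TS = 17484.5.
The monopolist equates marginal revenue to marginal cost: 268 − 2Q = 81, so Q = 93.5. From demand, P = 174.5.
CS = ½·(268 − 174.5)·93.5 = 4371.125; PS = (174.5 − 81)·93.5 = 8742.25; TS = 13113.375.
Change in total welfare: 13113.375 − 17484.5 = −4371.125.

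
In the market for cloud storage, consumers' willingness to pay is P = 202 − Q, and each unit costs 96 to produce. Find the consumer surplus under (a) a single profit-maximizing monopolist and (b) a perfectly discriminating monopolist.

The monopolist equates marginal revenue to marginal cost: 202 − 2Q = 96, so Q = 53. From demand, P = 149.
CS = ½·(202 − 149)·53 = 1404.5.
Under first-degree price discrimination the firm charges each unit its demand price and produces up to where P = MC, i.e. Q = 106. Consumer surplus is zero; producer surplus equals total surplus.
CS = 0.

Monopoly: CS = 1404.5; Perfect PD: CS = 0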